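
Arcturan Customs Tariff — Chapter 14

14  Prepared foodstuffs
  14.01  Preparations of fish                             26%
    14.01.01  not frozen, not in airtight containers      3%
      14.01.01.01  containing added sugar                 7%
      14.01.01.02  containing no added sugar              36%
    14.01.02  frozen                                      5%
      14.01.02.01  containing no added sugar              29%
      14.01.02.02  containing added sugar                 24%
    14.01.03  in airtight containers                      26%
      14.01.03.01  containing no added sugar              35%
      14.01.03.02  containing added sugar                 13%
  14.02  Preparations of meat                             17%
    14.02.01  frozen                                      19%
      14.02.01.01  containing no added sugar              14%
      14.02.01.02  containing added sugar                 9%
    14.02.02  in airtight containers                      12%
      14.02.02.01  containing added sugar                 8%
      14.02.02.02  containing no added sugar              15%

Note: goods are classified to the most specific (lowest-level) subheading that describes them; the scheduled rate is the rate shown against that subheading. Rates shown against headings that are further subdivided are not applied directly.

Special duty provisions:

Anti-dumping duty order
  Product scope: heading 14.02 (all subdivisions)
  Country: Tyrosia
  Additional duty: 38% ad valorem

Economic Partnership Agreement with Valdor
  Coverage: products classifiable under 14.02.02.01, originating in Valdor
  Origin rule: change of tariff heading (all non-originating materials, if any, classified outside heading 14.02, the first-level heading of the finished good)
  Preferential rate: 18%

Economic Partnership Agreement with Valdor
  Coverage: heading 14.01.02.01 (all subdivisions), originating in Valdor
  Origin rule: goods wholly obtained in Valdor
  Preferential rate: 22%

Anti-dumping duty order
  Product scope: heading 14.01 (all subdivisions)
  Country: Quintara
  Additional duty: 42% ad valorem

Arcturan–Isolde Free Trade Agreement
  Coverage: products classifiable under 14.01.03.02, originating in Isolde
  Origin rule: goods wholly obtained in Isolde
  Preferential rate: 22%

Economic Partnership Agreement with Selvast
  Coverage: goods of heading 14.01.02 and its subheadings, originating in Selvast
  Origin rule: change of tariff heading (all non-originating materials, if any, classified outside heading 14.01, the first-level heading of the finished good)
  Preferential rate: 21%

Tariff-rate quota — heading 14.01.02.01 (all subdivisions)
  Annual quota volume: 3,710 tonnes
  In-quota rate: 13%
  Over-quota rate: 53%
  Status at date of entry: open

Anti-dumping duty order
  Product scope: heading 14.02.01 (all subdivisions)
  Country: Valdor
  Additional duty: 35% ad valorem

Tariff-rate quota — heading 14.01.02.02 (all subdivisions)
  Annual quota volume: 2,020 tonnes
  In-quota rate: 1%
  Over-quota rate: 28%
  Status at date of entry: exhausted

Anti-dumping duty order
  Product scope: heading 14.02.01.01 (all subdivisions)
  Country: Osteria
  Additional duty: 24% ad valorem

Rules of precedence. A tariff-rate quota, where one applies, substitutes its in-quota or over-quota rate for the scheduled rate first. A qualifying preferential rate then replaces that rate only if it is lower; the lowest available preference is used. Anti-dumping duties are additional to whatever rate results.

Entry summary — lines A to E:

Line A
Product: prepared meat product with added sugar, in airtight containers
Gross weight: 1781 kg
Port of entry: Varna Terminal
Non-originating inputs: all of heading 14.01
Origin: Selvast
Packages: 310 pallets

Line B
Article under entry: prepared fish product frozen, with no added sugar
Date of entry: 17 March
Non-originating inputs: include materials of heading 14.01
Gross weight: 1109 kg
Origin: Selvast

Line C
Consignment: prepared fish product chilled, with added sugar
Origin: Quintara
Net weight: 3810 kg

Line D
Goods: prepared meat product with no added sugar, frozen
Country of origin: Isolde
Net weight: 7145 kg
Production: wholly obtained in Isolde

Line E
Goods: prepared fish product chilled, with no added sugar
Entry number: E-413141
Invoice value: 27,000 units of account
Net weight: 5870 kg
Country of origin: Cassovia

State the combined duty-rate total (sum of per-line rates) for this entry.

Line A: prepared meat product → 14.02; in airtight containers → 14.02.02; with added sugar → 14.02.02.01. Scheduled 8%. Selvast agreement on 14.01.02: 14.02.02.01 not covered. → 8%.
Line B: prepared fish product → 14.01; frozen → 14.01.02; with no added sugar → 14.01.02.01. Scheduled 29%. quota on 14.01.02.01 open → in-quota 13%; Selvast agreement on 14.01.02: CTH not met. → 13%.
Line C: prepared fish product → 14.01; chilled → 14.01.01; with added sugar → 14.01.01.01. Scheduled 7%. anti-dumping (Quintara, 14.01): +42%; total 7% + 42% = 49%. → 49%.
Line D: prepared meat product → 14.02; frozen → 14.02.01; with no added sugar → 14.02.01.01. Scheduled 14%. Isolde agreement on 14.01.03.02: 14.02.01.01 not covered. → 14%.
Line E: prepared fish product → 14.01; chilled → 14.01.01; with no added sugar → 14.01.01.02. Scheduled 36%. No special measure applies. → 36%.
Sum: 8% + 13% + 49% + 14% + 36% = 120%.

120%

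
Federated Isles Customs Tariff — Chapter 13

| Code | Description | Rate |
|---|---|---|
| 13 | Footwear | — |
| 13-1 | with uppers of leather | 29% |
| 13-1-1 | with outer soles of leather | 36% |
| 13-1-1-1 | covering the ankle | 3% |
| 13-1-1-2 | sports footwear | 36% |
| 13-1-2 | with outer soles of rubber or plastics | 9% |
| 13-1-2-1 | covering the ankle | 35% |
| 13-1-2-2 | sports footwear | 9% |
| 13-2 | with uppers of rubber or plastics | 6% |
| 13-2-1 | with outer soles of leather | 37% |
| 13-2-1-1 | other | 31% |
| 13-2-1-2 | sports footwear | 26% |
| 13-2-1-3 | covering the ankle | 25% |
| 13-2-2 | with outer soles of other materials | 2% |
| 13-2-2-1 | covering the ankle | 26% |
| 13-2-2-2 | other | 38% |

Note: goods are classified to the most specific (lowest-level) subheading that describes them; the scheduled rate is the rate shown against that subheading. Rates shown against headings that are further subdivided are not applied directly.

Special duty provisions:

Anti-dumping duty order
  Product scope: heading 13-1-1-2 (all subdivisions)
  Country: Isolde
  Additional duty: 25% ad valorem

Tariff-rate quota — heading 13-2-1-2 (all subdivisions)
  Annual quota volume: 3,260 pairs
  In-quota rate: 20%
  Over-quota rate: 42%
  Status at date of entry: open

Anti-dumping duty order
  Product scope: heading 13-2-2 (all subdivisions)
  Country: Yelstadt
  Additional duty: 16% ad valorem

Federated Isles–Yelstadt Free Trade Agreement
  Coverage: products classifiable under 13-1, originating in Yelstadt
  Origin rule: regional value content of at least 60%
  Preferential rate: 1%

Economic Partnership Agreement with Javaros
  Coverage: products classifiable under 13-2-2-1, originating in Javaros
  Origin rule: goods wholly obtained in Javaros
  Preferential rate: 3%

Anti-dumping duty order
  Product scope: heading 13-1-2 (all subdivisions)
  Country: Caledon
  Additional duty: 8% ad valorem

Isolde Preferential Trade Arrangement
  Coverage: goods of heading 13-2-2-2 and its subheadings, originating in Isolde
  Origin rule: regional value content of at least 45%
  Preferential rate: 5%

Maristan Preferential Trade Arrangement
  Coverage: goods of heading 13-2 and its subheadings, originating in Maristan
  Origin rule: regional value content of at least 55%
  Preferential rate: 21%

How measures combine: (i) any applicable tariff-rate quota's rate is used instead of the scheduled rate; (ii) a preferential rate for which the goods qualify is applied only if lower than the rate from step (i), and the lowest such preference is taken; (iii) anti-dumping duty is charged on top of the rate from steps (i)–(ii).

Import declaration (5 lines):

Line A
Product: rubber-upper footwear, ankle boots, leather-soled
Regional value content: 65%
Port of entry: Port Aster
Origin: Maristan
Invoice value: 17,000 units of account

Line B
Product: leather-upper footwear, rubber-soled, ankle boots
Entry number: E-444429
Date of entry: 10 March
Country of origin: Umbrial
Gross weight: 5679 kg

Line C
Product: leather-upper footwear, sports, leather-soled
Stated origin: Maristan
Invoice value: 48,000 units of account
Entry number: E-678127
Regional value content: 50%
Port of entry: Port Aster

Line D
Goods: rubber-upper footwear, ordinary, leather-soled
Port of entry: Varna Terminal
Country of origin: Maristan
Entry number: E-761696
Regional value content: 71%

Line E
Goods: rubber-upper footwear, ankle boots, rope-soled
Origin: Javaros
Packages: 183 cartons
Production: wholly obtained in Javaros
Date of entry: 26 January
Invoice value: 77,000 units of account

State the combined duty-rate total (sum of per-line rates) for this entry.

Line A: rubber-upper → 13-2; leather-soled → 13-2-1; ankle boots → 13-2-1-3. Scheduled 25%. Maristan agreement on 13-2: RVC ≥ 55% → 21% available; preferential 21%. → 21%.
Line B: leather-upper → 13-1; rubber-soled → 13-1-2; ankle boots → 13-1-2-1. Scheduled 35%. No special measure applies. → 35%.
Line C: leather-upper → 13-1; leather-soled → 13-1-1; sports → 13-1-1-2. Scheduled 36%. Maristan agreement on 13-2: 13-1-1-2 not covered. → 36%.
Line D: rubber-upper → 13-2; leather-soled → 13-2-1; ordinary → 13-2-1-1. Scheduled 31%. Maristan agreement on 13-2: RVC ≥ 55% → 21% available; preferential 21%. → 21%.
Line E: rubber-upper → 13-2; rope-soled → 13-2-2; ankle boots → 13-2-2-1. Scheduled 26%. Javaros agreement on 13-2-2-1: wholly obtained → 3% available; preferential 3%. → 3%.
Sum: 21% + 35% + 36% + 21% + 3% = 116%.

116%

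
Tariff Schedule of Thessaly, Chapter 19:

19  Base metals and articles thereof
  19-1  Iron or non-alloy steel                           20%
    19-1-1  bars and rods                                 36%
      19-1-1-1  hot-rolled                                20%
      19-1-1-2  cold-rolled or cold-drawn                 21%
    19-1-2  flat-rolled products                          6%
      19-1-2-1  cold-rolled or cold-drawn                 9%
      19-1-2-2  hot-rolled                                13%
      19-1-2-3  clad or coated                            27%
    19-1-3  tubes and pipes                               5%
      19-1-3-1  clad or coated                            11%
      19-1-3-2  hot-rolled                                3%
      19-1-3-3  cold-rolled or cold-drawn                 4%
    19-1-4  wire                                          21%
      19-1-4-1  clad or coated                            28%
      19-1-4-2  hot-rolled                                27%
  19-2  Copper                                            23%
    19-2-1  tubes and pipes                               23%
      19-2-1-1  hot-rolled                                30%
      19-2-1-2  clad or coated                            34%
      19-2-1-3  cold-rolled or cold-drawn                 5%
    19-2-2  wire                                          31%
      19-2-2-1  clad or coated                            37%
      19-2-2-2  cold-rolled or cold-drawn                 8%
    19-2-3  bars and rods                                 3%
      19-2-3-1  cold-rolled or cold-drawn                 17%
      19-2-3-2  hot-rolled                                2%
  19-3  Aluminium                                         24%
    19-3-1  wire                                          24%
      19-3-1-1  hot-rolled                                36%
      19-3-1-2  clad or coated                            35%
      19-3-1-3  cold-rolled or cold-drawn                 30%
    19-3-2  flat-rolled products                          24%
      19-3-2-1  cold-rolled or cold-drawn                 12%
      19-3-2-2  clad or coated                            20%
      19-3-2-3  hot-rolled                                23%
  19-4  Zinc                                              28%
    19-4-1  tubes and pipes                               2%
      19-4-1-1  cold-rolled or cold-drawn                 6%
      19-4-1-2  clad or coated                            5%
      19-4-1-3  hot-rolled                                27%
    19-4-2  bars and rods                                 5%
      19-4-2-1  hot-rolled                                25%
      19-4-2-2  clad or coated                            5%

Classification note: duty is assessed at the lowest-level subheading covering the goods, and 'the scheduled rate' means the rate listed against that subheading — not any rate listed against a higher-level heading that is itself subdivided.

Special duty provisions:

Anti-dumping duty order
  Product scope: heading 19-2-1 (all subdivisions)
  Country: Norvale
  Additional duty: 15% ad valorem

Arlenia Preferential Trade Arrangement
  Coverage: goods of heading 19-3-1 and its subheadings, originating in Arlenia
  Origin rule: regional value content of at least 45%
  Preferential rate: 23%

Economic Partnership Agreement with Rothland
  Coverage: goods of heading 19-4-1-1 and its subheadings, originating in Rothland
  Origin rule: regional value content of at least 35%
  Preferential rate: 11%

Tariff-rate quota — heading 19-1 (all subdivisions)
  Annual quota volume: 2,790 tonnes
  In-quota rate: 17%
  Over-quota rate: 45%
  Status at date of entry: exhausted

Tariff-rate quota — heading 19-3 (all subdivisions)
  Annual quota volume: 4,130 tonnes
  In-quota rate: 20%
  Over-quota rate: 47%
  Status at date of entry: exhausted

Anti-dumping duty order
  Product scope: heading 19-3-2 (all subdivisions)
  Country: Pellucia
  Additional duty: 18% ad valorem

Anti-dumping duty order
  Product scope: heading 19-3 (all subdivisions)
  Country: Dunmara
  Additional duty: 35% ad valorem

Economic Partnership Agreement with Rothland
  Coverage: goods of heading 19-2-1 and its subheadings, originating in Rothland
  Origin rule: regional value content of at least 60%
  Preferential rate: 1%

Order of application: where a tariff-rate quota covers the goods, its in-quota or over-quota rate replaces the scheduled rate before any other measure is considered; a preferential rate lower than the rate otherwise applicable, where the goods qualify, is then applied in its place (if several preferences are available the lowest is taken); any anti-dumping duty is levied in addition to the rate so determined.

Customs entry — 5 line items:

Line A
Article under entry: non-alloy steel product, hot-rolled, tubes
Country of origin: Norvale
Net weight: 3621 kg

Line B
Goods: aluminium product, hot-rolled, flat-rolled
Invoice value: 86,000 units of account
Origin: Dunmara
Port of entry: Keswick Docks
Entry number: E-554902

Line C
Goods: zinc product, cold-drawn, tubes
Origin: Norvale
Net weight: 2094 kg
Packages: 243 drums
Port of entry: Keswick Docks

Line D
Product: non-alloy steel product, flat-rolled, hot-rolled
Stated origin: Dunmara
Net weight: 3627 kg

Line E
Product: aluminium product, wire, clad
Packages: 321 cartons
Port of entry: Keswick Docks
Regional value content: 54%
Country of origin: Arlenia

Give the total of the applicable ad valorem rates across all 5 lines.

201%

Line A: non-alloy steel → 19-1; tubes → 19-1-3; hot-rolled → 19-1-3-2. Scheduled 3%. quota on 19-1 exhausted → over-quota 45%. → 45%.
Line B: aluminium → 19-3; flat-rolled → 19-3-2; hot-rolled → 19-3-2-3. Scheduled 23%. quota on 19-3 exhausted → over-quota 47%; anti-dumping (Dunmara, 19-3): +35%; total 47% + 35% = 82%. → 82%.
Line C: zinc → 19-4; tubes → 19-4-1; cold-drawn → 19-4-1-1. Scheduled 6%. No special measure applies. → 6%.
Line D: non-alloy steel → 19-1; flat-rolled → 19-1-2; hot-rolled → 19-1-2-2. Scheduled 13%. quota on 19-1 exhausted → over-quota 45%. → 45%.
Line E: aluminium → 19-3; wire → 19-3-1; clad → 19-3-1-2. Scheduled 35%. quota on 19-3 exhausted → over-quota 47%; Arlenia agreement on 19-3-1: RVC ≥ 45% → 23% available; preferential 23%. → 23%.
Sum: 45% + 82% + 6% + 45% + 23% = 201%.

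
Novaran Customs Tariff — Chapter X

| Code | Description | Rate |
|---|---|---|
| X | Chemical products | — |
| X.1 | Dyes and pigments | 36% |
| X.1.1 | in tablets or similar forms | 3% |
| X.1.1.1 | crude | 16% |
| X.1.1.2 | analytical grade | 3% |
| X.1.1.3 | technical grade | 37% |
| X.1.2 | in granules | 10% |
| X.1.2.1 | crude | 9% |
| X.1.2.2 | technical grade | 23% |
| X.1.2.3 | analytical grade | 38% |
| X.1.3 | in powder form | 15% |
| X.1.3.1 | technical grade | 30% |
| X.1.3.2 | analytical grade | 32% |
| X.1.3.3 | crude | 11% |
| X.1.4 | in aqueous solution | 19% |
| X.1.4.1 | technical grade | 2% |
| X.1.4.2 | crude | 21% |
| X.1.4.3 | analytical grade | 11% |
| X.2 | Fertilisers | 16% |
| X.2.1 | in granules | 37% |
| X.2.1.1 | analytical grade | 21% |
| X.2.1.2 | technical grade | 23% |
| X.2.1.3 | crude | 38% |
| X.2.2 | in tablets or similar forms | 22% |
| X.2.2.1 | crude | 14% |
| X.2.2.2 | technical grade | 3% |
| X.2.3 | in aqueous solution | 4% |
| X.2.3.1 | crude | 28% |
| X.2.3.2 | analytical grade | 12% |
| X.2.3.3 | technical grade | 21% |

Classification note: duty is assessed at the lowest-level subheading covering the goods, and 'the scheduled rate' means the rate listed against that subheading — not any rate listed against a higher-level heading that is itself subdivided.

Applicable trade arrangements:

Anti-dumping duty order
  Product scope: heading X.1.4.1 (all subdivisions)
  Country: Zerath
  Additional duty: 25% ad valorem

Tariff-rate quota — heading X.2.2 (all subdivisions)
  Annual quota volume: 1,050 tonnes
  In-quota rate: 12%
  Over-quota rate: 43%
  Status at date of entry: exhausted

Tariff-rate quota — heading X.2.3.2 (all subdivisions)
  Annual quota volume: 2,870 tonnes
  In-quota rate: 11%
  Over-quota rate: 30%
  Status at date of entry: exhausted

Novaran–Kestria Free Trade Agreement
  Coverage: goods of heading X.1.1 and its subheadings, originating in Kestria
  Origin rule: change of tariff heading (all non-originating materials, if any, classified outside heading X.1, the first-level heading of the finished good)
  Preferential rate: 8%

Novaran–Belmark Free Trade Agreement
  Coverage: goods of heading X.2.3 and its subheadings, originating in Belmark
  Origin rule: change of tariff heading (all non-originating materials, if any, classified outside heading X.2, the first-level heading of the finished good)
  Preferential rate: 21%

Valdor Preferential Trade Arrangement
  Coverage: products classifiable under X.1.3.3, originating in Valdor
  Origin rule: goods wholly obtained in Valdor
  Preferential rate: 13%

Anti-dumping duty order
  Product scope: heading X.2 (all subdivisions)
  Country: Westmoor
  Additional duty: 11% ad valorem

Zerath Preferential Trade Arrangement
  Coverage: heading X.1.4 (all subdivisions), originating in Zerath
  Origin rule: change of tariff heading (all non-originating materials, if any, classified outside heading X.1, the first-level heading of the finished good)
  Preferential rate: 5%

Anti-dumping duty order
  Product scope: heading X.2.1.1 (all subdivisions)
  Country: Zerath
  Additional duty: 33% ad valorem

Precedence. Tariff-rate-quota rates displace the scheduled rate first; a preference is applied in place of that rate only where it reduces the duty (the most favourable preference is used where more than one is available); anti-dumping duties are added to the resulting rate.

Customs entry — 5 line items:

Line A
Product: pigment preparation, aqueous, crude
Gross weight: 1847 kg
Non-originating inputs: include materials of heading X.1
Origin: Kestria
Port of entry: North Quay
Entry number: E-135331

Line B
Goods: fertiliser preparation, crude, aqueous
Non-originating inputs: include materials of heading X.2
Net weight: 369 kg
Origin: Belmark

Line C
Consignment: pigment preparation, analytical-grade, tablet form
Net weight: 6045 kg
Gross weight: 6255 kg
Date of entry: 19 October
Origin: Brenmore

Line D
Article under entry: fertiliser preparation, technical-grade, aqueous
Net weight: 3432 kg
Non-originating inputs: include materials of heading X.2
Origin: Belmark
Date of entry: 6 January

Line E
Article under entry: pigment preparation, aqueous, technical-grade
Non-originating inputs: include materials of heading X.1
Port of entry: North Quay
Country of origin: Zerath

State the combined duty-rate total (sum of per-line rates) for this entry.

100%

Line A: pigment → X.1; aqueous → X.1.4; crude → X.1.4.2. Scheduled 21%. Kestria agreement on X.1.1: X.1.4.2 not covered. → 21%.
Line B: fertiliser → X.2; aqueous → X.2.3; crude → X.2.3.1. Scheduled 28%. Belmark agreement on X.2.3: CTH not met. → 28%.
Line C: pigment → X.1; tablet form → X.1.1; analytical-grade → X.1.1.2. Scheduled 3%. No special measure applies. → 3%.
Line D: fertiliser → X.2; aqueous → X.2.3; technical-grade → X.2.3.3. Scheduled 21%. Belmark agreement on X.2.3: CTH not met. → 21%.
Line E: pigment → X.1; aqueous → X.1.4; technical-grade → X.1.4.1. Scheduled 2%. Zerath agreement on X.1.4: CTH not met; anti-dumping (Zerath, X.1.4.1): +25%; total 2% + 25% = 27%. → 27%.
Sum: 21% + 28% + 3% + 21% + 27% = 100%.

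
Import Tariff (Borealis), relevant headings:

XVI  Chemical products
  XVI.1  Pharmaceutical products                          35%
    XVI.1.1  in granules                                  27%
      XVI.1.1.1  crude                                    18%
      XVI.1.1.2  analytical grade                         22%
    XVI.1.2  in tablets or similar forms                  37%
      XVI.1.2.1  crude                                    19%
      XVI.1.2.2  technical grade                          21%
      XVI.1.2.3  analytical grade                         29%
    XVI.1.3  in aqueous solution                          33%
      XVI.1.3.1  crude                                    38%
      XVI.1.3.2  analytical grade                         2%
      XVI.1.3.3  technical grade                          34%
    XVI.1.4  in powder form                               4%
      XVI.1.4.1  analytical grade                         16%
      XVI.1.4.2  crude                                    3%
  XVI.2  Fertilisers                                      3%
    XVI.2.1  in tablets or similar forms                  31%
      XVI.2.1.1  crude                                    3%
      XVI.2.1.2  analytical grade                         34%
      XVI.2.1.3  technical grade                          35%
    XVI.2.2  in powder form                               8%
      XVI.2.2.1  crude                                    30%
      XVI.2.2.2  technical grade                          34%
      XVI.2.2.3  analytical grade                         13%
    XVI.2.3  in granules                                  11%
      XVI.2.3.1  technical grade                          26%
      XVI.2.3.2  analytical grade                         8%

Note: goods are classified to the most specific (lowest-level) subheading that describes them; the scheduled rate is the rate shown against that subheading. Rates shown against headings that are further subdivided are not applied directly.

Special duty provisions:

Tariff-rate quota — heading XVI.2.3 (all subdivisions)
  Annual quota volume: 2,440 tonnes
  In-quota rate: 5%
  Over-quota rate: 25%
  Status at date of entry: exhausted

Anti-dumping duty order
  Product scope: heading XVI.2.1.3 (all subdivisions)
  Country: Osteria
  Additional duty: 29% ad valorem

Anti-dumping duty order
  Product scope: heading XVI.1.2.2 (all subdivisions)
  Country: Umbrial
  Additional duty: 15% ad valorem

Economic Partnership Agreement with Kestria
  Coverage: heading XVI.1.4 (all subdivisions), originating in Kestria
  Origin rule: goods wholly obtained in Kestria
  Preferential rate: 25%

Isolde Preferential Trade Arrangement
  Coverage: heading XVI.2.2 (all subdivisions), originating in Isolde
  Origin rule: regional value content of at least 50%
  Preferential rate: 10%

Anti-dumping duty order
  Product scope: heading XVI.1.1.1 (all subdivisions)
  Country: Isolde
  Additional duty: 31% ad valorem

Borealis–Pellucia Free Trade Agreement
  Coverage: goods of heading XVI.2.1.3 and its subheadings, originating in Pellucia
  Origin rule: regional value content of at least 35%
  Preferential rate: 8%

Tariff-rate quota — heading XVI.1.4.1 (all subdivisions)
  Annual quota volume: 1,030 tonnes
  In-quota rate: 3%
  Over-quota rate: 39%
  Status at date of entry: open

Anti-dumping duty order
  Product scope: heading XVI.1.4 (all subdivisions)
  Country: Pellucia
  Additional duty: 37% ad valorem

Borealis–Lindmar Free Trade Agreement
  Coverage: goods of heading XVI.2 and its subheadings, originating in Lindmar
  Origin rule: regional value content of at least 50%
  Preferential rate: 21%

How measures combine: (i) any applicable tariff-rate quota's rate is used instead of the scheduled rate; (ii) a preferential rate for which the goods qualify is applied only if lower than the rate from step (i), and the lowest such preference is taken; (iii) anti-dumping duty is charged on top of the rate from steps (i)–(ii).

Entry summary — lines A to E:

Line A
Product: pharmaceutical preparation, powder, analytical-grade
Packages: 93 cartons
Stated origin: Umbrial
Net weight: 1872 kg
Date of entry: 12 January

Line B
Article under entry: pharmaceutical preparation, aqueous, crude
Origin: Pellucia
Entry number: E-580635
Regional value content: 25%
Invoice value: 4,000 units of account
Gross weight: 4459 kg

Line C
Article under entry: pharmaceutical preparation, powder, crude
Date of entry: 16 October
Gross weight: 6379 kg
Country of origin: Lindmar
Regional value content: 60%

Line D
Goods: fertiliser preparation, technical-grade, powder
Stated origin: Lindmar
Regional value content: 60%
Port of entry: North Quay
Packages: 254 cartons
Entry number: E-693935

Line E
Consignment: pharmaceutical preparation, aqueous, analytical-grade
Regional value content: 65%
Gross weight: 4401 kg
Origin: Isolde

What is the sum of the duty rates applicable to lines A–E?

Line A: pharmaceutical → XVI.1; powder → XVI.1.4; analytical-grade → XVI.1.4.1. Scheduled 16%. quota on XVI.1.4.1 open → in-quota 3%. → 3%.
Line B: pharmaceutical → XVI.1; aqueous → XVI.1.3; crude → XVI.1.3.1. Scheduled 38%. Pellucia agreement on XVI.2.1.3: XVI.1.3.1 not covered. → 38%.
Line C: pharmaceutical → XVI.1; powder → XVI.1.4; crude → XVI.1.4.2. Scheduled 3%. Lindmar agreement on XVI.2: XVI.1.4.2 not covered. → 3%.
Line D: fertiliser → XVI.2; powder → XVI.2.2; technical-grade → XVI.2.2.2. Scheduled 34%. Lindmar agreement on XVI.2: RVC ≥ 50% → 21% available; preferential 21%. → 21%.
Line E: pharmaceutical → XVI.1; aqueous → XVI.1.3; analytical-grade → XVI.1.3.2. Scheduled 2%. Isolde agreement on XVI.2.2: XVI.1.3.2 not covered. → 2%.
Sum: 3% + 38% + 3% + 21% + 2% = 67%.

67%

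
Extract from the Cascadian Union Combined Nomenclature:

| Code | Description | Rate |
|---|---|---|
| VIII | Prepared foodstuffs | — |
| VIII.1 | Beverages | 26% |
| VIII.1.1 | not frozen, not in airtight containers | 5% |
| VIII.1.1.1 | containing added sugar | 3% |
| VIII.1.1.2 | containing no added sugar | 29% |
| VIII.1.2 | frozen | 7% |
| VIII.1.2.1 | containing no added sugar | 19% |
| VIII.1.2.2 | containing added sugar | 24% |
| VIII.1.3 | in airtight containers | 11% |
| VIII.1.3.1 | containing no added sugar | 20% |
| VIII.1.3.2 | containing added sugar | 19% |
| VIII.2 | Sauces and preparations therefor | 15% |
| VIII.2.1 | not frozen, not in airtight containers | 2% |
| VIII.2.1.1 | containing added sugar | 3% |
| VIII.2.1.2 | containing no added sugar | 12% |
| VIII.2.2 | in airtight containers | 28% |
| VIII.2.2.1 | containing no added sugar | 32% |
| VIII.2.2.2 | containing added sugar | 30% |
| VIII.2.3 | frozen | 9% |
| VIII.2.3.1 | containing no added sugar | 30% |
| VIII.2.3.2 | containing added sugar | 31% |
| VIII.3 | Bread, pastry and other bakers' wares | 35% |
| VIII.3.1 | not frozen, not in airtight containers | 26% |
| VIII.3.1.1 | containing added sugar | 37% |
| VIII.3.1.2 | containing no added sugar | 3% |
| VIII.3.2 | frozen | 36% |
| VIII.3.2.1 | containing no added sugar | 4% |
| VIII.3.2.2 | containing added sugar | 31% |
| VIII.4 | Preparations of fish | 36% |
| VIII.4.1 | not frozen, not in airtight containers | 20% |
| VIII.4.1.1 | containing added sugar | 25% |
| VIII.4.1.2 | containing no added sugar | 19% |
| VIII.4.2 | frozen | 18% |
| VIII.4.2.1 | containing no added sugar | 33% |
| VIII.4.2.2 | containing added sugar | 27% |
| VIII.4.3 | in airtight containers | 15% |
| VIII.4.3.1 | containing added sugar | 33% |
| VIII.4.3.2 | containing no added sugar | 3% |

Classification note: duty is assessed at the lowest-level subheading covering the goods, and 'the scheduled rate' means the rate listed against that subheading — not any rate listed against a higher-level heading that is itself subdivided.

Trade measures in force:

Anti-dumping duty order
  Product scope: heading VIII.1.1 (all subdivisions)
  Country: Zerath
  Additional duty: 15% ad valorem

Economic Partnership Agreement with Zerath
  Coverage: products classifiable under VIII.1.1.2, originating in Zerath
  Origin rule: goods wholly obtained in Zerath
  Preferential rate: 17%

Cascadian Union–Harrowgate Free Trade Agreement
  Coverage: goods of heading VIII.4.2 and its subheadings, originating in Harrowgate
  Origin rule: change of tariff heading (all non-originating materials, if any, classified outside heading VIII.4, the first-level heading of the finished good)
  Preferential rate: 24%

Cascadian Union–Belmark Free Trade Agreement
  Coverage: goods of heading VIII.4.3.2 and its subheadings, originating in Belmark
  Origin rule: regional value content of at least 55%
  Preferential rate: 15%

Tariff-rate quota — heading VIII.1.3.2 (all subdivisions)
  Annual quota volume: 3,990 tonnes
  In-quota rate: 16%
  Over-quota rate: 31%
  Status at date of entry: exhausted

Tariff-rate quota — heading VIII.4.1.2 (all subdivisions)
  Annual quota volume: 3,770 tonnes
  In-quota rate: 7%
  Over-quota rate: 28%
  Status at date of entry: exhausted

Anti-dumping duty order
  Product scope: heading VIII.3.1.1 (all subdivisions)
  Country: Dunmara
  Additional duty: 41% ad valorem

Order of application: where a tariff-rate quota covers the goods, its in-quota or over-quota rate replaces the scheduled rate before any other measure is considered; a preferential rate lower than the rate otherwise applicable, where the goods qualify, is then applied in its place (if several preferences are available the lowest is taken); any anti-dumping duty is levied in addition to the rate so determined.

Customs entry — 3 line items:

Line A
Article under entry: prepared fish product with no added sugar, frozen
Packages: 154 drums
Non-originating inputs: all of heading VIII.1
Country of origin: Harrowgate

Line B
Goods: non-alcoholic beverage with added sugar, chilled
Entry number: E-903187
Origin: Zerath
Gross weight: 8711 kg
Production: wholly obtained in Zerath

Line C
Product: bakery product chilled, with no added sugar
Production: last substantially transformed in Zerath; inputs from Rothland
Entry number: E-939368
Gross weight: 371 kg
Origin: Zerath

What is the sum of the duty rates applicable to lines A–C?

45%

Line A: prepared fish product → VIII.4; frozen → VIII.4.2; with no added sugar → VIII.4.2.1. Scheduled 33%. Harrowgate agreement on VIII.4.2: CTH met → 24% available; preferential 24%. → 24%.
Line B: non-alcoholic beverage → VIII.1; chilled → VIII.1.1; with added sugar → VIII.1.1.1. Scheduled 3%. Zerath agreement on VIII.1.1.2: VIII.1.1.1 not covered; anti-dumping (Zerath, VIII.1.1): +15%; total 3% + 15% = 18%. → 18%.
Line C: bakery product → VIII.3; chilled → VIII.3.1; with no added sugar → VIII.3.1.2. Scheduled 3%. Zerath agreement on VIII.1.1.2: VIII.3.1.2 not covered. → 3%.
Sum: 24% + 18% + 3% = 45%.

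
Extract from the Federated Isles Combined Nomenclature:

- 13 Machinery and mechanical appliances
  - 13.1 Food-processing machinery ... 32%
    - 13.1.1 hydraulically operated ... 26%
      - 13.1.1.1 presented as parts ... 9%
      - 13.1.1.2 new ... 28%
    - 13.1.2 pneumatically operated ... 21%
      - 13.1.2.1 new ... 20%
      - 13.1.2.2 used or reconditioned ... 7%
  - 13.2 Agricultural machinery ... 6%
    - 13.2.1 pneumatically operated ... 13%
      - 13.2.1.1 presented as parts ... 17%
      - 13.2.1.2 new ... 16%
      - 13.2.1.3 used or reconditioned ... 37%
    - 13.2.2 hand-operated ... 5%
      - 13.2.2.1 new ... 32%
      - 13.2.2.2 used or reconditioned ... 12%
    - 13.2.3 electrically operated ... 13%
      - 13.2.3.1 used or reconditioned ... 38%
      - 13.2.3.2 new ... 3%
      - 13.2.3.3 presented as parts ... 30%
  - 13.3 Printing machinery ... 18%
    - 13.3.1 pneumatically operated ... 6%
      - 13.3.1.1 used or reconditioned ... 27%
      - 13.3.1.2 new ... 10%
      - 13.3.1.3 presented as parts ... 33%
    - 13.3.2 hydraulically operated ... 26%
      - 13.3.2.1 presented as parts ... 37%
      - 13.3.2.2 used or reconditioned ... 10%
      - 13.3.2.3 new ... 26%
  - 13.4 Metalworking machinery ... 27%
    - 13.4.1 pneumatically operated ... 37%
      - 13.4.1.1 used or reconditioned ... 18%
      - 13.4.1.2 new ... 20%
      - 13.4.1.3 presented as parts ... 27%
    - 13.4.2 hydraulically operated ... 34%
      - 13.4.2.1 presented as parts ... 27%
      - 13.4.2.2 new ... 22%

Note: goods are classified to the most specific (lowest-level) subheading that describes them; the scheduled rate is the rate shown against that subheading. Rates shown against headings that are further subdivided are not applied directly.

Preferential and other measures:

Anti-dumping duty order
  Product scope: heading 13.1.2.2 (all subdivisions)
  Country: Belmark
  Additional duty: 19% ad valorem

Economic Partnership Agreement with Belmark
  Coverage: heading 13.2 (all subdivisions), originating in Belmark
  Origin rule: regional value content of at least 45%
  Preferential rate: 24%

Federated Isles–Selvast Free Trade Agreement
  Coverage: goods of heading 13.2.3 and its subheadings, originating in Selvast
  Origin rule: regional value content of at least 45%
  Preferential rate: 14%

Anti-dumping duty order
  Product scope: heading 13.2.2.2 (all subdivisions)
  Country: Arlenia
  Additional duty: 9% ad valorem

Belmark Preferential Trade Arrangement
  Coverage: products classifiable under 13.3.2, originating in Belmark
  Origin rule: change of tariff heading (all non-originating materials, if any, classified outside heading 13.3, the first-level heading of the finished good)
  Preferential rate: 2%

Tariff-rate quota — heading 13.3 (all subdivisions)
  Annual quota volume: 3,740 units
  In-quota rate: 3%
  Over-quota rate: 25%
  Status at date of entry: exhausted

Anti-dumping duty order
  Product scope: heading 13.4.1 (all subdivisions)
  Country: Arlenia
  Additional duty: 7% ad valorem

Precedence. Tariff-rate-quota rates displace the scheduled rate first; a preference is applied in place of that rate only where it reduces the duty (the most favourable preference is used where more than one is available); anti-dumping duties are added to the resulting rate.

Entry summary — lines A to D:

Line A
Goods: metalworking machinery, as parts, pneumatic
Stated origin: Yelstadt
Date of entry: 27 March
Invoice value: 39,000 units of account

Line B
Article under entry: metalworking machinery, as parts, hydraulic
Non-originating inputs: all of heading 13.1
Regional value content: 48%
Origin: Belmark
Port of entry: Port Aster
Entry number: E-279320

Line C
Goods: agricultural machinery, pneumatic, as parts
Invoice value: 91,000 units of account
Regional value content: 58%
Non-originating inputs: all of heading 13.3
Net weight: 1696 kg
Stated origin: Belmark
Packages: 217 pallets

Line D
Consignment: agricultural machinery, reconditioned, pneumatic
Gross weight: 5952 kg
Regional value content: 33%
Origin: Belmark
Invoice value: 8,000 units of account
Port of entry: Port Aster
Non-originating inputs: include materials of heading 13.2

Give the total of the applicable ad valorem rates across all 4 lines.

108%

Line A: metalworking → 13.4; pneumatic → 13.4.1; as parts → 13.4.1.3. Scheduled 27%. No special measure applies. → 27%.
Line B: metalworking → 13.4; hydraulic → 13.4.2; as parts → 13.4.2.1. Scheduled 27%. Belmark agreement on 13.2: 13.4.2.1 not covered; Belmark agreement on 13.3.2: 13.4.2.1 not covered. → 27%.
Line C: agricultural → 13.2; pneumatic → 13.2.1; as parts → 13.2.1.1. Scheduled 17%. Belmark agreement on 13.2: RVC ≥ 45% → 24% available; Belmark agreement on 13.3.2: 13.2.1.1 not covered; preference 24% not lower than 17% → no reduction. → 17%.
Line D: agricultural → 13.2; pneumatic → 13.2.1; reconditioned → 13.2.1.3. Scheduled 37%. Belmark agreement on 13.2: RVC < 45%; Belmark agreement on 13.3.2: 13.2.1.3 not covered. → 37%.
Sum: 27% + 27% + 17% + 37% = 108%.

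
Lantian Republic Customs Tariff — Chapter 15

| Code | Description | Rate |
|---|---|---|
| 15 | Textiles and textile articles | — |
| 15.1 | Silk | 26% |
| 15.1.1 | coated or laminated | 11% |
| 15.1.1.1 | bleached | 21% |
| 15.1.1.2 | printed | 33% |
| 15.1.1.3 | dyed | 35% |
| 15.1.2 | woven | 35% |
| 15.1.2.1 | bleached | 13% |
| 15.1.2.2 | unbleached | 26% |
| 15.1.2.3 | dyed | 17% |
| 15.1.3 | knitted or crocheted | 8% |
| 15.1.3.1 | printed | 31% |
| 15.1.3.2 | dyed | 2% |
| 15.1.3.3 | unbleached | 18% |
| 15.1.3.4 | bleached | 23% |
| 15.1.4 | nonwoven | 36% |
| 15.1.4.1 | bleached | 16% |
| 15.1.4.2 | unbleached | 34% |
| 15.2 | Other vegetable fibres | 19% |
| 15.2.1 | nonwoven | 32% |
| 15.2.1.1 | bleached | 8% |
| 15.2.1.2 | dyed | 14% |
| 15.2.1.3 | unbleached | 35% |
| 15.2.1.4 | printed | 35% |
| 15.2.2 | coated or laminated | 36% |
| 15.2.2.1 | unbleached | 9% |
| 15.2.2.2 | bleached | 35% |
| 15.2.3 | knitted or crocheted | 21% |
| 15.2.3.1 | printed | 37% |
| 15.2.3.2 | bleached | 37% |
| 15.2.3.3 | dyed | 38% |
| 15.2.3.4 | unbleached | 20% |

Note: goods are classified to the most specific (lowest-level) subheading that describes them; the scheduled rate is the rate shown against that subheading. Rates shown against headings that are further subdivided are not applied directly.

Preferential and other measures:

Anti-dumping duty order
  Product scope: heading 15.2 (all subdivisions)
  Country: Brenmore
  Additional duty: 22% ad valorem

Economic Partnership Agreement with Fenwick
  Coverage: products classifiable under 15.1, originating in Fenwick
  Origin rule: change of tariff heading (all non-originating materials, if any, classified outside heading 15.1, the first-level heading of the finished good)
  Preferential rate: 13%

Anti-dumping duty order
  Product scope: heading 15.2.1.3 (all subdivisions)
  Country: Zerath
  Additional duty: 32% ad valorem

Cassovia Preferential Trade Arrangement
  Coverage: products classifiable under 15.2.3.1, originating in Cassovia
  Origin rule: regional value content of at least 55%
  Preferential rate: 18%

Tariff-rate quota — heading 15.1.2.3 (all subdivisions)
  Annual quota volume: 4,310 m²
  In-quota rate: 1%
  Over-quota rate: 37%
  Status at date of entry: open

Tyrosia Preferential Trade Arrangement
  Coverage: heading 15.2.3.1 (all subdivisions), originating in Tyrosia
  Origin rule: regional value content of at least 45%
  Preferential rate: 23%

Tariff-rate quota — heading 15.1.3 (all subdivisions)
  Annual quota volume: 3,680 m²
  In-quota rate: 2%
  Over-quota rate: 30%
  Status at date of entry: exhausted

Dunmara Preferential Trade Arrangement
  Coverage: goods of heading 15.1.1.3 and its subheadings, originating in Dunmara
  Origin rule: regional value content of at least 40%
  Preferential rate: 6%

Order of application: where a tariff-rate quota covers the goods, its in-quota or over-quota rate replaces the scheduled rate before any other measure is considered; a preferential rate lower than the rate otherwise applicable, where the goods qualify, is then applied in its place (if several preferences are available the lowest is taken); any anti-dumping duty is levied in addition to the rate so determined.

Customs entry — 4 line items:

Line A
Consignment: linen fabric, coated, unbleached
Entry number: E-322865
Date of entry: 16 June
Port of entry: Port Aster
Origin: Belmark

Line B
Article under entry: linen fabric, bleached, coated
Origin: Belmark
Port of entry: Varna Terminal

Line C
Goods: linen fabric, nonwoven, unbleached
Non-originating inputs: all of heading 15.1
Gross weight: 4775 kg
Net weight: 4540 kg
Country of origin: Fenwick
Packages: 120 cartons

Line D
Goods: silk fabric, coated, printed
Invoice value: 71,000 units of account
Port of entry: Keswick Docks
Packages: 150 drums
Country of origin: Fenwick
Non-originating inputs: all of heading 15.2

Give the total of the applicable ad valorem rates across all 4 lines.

92%

Line A: linen → 15.2; coated → 15.2.2; unbleached → 15.2.2.1. Scheduled 9%. No special measure applies. → 9%.
Line B: linen → 15.2; coated → 15.2.2; bleached → 15.2.2.2. Scheduled 35%. No special measure applies. → 35%.
Line C: linen → 15.2; nonwoven → 15.2.1; unbleached → 15.2.1.3. Scheduled 35%. Fenwick agreement on 15.1: 15.2.1.3 not covered. → 35%.
Line D: silk → 15.1; coated → 15.1.1; printed → 15.1.1.2. Scheduled 33%. Fenwick agreement on 15.1: CTH met → 13% available; preferential 13%. → 13%.
Sum: 9% + 35% + 35% + 13% = 92%.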